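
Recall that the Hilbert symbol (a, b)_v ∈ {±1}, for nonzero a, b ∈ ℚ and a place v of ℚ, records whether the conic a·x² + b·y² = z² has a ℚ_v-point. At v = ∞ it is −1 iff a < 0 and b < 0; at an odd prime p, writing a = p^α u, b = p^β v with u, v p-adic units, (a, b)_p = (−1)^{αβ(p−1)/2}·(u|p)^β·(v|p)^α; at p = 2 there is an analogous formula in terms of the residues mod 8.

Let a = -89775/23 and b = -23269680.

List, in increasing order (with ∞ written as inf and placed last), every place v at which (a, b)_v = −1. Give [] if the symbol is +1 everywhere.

Mod squares: a ≡ -9177, b ≡ -1995. Check v ∈ {∞, 2, 3, 5, 7, 19, 23}.
v=7: a=7^1·(≡3), b=7^1·(≡4) mod 7; (3|7)=-1, (4|7)=+1; (−1)^{1·1·3}·(-1)^1·(+1)^1 = +1.
v=3: a=3^3·(≡1), b=3^7·(≡1) mod 3; (1|3)=+1, (1|3)=+1; (−1)^{3·7·1}·(+1)^7·(+1)^3 = -1.
v=23: a=23^-1·(≡17), b=23^0·(≡18) mod 23; (17|23)=-1, (18|23)=+1; (−1)^{-1·0·11}·(-1)^0·(+1)^-1 = +1.
v=∞: -9177 < 0 and -1995 < 0  ⇒  (a,b)_∞ = -1.
v=19: a=19^1·(≡11), b=19^1·(≡1) mod 19; (11|19)=+1, (1|19)=+1; (−1)^{1·1·9}·(+1)^1·(+1)^1 = -1.
v=5: a=5^2·(≡3), b=5^1·(≡4) mod 5; (3|5)=-1, (4|5)=+1; (−1)^{2·1·2}·(-1)^1·(+1)^2 = -1.
v=2: v_2(a)=0, v_2(b)=4; units ≡ 7, 5 (mod 8); ε·ε+αω+βω = 1·0+0·1+4·0 ≡ 0  ⇒  (a,b)_2 = +1.
Ram(-9177, -1995) = {3, 5, 19, ∞}; no ℚ_3-point on the conic.

[3, 5, 19, inf]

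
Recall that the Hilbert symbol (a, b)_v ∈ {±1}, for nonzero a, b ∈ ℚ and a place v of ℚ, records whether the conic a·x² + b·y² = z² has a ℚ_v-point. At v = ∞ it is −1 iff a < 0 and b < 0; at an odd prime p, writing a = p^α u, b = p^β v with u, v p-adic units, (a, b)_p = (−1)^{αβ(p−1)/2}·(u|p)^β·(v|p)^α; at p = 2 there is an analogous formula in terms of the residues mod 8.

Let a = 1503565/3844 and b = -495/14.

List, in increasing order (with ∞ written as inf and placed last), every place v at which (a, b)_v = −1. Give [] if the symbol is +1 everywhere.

[2, 5, 11, 17]

Mod squares: a ≡ 85, b ≡ -770. Check v ∈ {∞, 2, 3, 5, 7, 11, 17, 19, 31}.
v=2: v_2(a)=-2, v_2(b)=-1; units ≡ 5, 7 (mod 8); ε·ε+αω+βω = 0·1+-2·0+-1·1 ≡ 1  ⇒  (a,b)_2 = -1.
v=19: a=19^2·(≡7), b=19^0·(≡4) mod 19; (7|19)=+1, (4|19)=+1; (−1)^{2·0·9}·(+1)^0·(+1)^2 = +1.
v=17: a=17^1·(≡14), b=17^0·(≡12) mod 17; (14|17)=-1, (12|17)=-1; (−1)^{1·0·8}·(-1)^0·(-1)^1 = -1.
v=3: a=3^0·(≡1), b=3^2·(≡1) mod 3; (1|3)=+1, (1|3)=+1; (−1)^{0·2·1}·(+1)^2·(+1)^0 = +1.
v=31: a=31^-2·(≡24), b=31^0·(≡20) mod 31; (24|31)=-1, (20|31)=+1; (−1)^{-2·0·15}·(-1)^0·(+1)^-2 = +1.
v=5: a=5^1·(≡2), b=5^1·(≡4) mod 5; (2|5)=-1, (4|5)=+1; (−1)^{1·1·2}·(-1)^1·(+1)^1 = -1.
v=7: a=7^2·(≡4), b=7^-1·(≡1) mod 7; (4|7)=+1, (1|7)=+1; (−1)^{2·-1·3}·(+1)^-1·(+1)^2 = +1.
v=11: a=11^0·(≡6), b=11^1·(≡7) mod 11; (6|11)=-1, (7|11)=-1; (−1)^{0·1·5}·(-1)^1·(-1)^0 = -1.
v=∞: 85 > 0 and -770 < 0  ⇒  (a,b)_∞ = +1.
Ram(85, -770) = {2, 5, 11, 17}; no ℚ_2-point on the conic.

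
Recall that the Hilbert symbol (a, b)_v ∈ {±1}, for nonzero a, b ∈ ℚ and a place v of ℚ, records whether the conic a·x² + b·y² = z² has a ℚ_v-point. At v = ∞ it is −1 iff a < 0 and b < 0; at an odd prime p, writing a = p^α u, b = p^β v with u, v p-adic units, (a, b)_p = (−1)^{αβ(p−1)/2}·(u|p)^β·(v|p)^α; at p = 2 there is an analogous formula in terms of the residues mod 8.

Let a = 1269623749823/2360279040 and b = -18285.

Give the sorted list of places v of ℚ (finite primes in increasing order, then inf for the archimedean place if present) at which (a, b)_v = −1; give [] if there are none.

[3, 5, 23, 53]

(a, b) ≡ (345, -18285) mod (ℚ^×)²; places V = {2, 3, 5, 7, 11, 13, 23, 31, 53, ∞}.
(a,b)_11: α=2, u≡1; β=0, v≡8 (mod 11); (1|11)=+1, (8|11)=-1; sign (−1)^0·+1^0·-1^2 = +1.
(a,b)_13: α=2, u≡6; β=0, v≡6 (mod 13); (6|13)=-1, (6|13)=-1; sign (−1)^0·-1^0·-1^2 = +1.
(a,b)_7: α=-4, u≡1; β=0, v≡6 (mod 7); (1|7)=+1, (6|7)=-1; sign (−1)^0·+1^0·-1^-4 = +1.
(a,b)_53: α=2, u≡45; β=1, v≡26 (mod 53); (45|53)=-1, (26|53)=-1; sign (−1)^0·-1^1·-1^2 = -1.
(a,b)_5: α=-1, u≡1; β=1, v≡3 (mod 5); (1|5)=+1, (3|5)=-1; sign (−1)^0·+1^1·-1^-1 = -1.
(a,b)_2: α=-16, β=0; u≡1, v≡3 (mod 8); ε(u)ε(v)=0·1, αω(v)=-16·1, βω(u)=0·0; sum ≡ 0  ⇒  +1.
(a,b)_31: α=2, u≡9; β=0, v≡5 (mod 31); (9|31)=+1, (5|31)=+1; sign (−1)^0·+1^0·+1^2 = +1.
(a,b)_3: α=-1, u≡1; β=1, v≡1 (mod 3); (1|3)=+1, (1|3)=+1; sign (−1)^1·+1^1·+1^-1 = -1.
(a,b)_∞: sgn(345)=+, sgn(-18285)=−, so +1.
(a,b)_23: α=1, u≡19; β=1, v≡10 (mod 23); (19|23)=-1, (10|23)=-1; sign (−1)^1·-1^1·-1^1 = -1.
|Ram(345, -18285)| = 4, even; anisotropic at {3, 5, 23, 53}.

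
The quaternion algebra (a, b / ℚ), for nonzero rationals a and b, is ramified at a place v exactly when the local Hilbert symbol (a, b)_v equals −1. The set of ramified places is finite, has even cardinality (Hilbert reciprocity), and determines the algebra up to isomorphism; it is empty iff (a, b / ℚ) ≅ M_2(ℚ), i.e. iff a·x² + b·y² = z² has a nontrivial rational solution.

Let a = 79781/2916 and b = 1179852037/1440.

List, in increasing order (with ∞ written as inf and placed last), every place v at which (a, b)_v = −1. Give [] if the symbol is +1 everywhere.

Mod squares: a ≡ 221, b ≡ 4930. Check v ∈ {∞, 2, 3, 5, 7, 13, 17, 19, 29}.
v=19: a=19^2·(≡14), b=19^0·(≡16) mod 19; (14|19)=-1, (16|19)=+1; (−1)^{2·0·9}·(-1)^0·(+1)^2 = +1.
v=17: a=17^1·(≡2), b=17^3·(≡2) mod 17; (2|17)=+1, (2|17)=+1; (−1)^{1·3·8}·(+1)^3·(+1)^1 = +1.
v=3: a=3^-6·(≡2), b=3^-2·(≡1) mod 3; (2|3)=-1, (1|3)=+1; (−1)^{-6·-2·1}·(-1)^-2·(+1)^-6 = +1.
v=7: a=7^0·(≡4), b=7^2·(≡4) mod 7; (4|7)=+1, (4|7)=+1; (−1)^{0·2·3}·(+1)^2·(+1)^0 = +1.
v=13: a=13^1·(≡10), b=13^2·(≡10) mod 13; (10|13)=+1, (10|13)=+1; (−1)^{1·2·6}·(+1)^2·(+1)^1 = +1.
v=∞: 221 > 0 and 4930 > 0  ⇒  (a,b)_∞ = +1.
v=29: a=29^0·(≡11), b=29^1·(≡4) mod 29; (11|29)=-1, (4|29)=+1; (−1)^{0·1·14}·(-1)^1·(+1)^0 = -1.
v=2: v_2(a)=-2, v_2(b)=-5; units ≡ 5, 1 (mod 8); ε·ε+αω+βω = 0·0+-2·0+-5·1 ≡ 1  ⇒  (a,b)_2 = -1.
v=5: a=5^0·(≡1), b=5^-1·(≡4) mod 5; (1|5)=+1, (4|5)=+1; (−1)^{0·-1·2}·(+1)^-1·(+1)^0 = +1.
(221, 4930 / ℚ) ramifies at {2, 29}: a division algebra.

[2, 29]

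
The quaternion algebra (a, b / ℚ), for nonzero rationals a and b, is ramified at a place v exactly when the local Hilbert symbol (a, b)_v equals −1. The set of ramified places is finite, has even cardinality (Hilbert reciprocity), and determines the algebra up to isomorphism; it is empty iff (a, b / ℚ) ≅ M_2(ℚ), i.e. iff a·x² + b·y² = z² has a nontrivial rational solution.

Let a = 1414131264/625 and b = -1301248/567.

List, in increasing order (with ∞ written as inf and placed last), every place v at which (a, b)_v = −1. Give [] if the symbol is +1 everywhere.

[3, 7]

Mod squares: a ≡ 4641, b ≡ -35581. Check v ∈ {∞, 2, 3, 5, 7, 13, 17, 23}.
v=7: a=7^1·(≡6), b=7^-1·(≡6) mod 7; (6|7)=-1, (6|7)=-1; (−1)^{1·-1·3}·(-1)^-1·(-1)^1 = -1.
v=17: a=17^1·(≡1), b=17^1·(≡4) mod 17; (1|17)=+1, (4|17)=+1; (−1)^{1·1·8}·(+1)^1·(+1)^1 = +1.
v=23: a=23^2·(≡16), b=23^1·(≡11) mod 23; (16|23)=+1, (11|23)=-1; (−1)^{2·1·11}·(+1)^1·(-1)^2 = +1.
v=5: a=5^-4·(≡4), b=5^0·(≡1) mod 5; (4|5)=+1, (1|5)=+1; (−1)^{-4·0·2}·(+1)^0·(+1)^-4 = +1.
v=13: a=13^1·(≡8), b=13^1·(≡7) mod 13; (8|13)=-1, (7|13)=-1; (−1)^{1·1·6}·(-1)^1·(-1)^1 = +1.
v=3: a=3^3·(≡2), b=3^-4·(≡2) mod 3; (2|3)=-1, (2|3)=-1; (−1)^{3·-4·1}·(-1)^-4·(-1)^3 = -1.
v=2: v_2(a)=6, v_2(b)=8; units ≡ 1, 3 (mod 8); ε·ε+αω+βω = 0·1+6·1+8·0 ≡ 0  ⇒  (a,b)_2 = +1.
v=∞: 4641 > 0 and -35581 < 0  ⇒  (a,b)_∞ = +1.
(4641, -35581 / ℚ) ramifies at {3, 7}: a division algebra.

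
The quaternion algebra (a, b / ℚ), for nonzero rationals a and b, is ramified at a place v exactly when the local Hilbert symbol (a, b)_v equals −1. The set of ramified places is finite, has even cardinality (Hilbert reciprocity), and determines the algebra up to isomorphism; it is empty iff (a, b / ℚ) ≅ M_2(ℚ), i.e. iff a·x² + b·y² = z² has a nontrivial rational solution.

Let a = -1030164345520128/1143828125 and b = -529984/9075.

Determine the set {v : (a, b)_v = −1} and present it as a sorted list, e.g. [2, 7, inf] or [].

Mod squares: a ≡ -390, b ≡ -3. Check v ∈ {∞, 2, 3, 5, 7, 11, 13}.
v=2: v_2(a)=21, v_2(b)=6; units ≡ 5, 5 (mod 8); ε·ε+αω+βω = 0·0+21·1+6·1 ≡ 1  ⇒  (a,b)_2 = -1.
v=13: a=13^5·(≡12), b=13^2·(≡10) mod 13; (12|13)=+1, (10|13)=+1; (−1)^{5·2·6}·(+1)^2·(+1)^5 = +1.
v=3: a=3^3·(≡2), b=3^-1·(≡2) mod 3; (2|3)=-1, (2|3)=-1; (−1)^{3·-1·1}·(-1)^-1·(-1)^3 = -1.
v=∞: -390 < 0 and -3 < 0  ⇒  (a,b)_∞ = -1.
v=11: a=11^-4·(≡2), b=11^-2·(≡2) mod 11; (2|11)=-1, (2|11)=-1; (−1)^{-4·-2·5}·(-1)^-2·(-1)^-4 = +1.
v=7: a=7^2·(≡1), b=7^2·(≡2) mod 7; (1|7)=+1, (2|7)=+1; (−1)^{2·2·3}·(+1)^2·(+1)^2 = +1.
v=5: a=5^-7·(≡2), b=5^-2·(≡2) mod 5; (2|5)=-1, (2|5)=-1; (−1)^{-7·-2·2}·(-1)^-2·(-1)^-7 = -1.
(-390, -3 / ℚ) ramifies at {2, 3, 5, ∞}: a division algebra.

[2, 3, 5, inf]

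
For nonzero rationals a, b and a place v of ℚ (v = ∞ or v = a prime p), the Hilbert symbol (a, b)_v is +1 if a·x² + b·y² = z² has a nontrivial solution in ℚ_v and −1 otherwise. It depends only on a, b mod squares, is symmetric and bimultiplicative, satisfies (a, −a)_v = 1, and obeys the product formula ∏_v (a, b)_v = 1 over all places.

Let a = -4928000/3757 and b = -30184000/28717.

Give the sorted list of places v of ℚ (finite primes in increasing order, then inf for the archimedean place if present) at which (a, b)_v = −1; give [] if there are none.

(a, b) ≡ (-10010, -5005) mod (ℚ^×)²; places V = {2, 5, 7, 11, 13, 17, 47, ∞}.
(a,b)_17: α=-2, u≡10; β=0, v≡11 (mod 17); (10|17)=-1, (11|17)=-1; sign (−1)^0·-1^0·-1^-2 = +1.
(a,b)_2: α=9, β=6; u≡3, v≡3 (mod 8); ε(u)ε(v)=1·1, αω(v)=9·1, βω(u)=6·1; sum ≡ 0  ⇒  +1.
(a,b)_∞: sgn(-10010)=−, sgn(-5005)=−, so -1.
(a,b)_11: α=1, u≡5; β=1, v≡7 (mod 11); (5|11)=+1, (7|11)=-1; sign (−1)^1·+1^1·-1^1 = +1.
(a,b)_7: α=1, u≡5; β=3, v≡6 (mod 7); (5|7)=-1, (6|7)=-1; sign (−1)^1·-1^3·-1^1 = -1.
(a,b)_47: α=0, u≡1; β=-2, v≡37 (mod 47); (1|47)=+1, (37|47)=+1; sign (−1)^0·+1^-2·+1^0 = +1.
(a,b)_13: α=-1, u≡9; β=-1, v≡2 (mod 13); (9|13)=+1, (2|13)=-1; sign (−1)^0·+1^-1·-1^-1 = -1.
(a,b)_5: α=3, u≡3; β=3, v≡4 (mod 5); (3|5)=-1, (4|5)=+1; sign (−1)^0·-1^3·+1^3 = -1.
(-10010, -5005 / ℚ) ramifies at {5, 7, 13, ∞}: a division algebra.

[5, 7, 13, inf]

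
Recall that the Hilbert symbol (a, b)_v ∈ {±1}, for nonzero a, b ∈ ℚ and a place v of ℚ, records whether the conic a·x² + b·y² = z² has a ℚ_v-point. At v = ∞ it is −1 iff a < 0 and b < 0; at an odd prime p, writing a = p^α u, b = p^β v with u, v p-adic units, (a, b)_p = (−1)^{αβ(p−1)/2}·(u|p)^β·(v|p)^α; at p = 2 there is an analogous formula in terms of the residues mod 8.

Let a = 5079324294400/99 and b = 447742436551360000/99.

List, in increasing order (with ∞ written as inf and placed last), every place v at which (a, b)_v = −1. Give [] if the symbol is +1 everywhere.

[29, 43]

Mod squares: a ≡ 13079, b ≡ 27434. Check v ∈ {∞, 2, 3, 5, 11, 19, 29, 41, 43}.
v=11: a=11^-1·(≡9), b=11^-1·(≡8) mod 11; (9|11)=+1, (8|11)=-1; (−1)^{-1·-1·5}·(+1)^-1·(-1)^-1 = +1.
v=3: a=3^-2·(≡2), b=3^-2·(≡2) mod 3; (2|3)=-1, (2|3)=-1; (−1)^{-2·-2·1}·(-1)^-2·(-1)^-2 = +1.
v=19: a=19^2·(≡17), b=19^2·(≡1) mod 19; (17|19)=+1, (1|19)=+1; (−1)^{2·2·9}·(+1)^2·(+1)^2 = +1.
v=2: v_2(a)=8, v_2(b)=9; units ≡ 7, 5 (mod 8); ε·ε+αω+βω = 1·0+8·1+9·0 ≡ 0  ⇒  (a,b)_2 = +1.
v=43: a=43^2·(≡5), b=43^3·(≡16) mod 43; (5|43)=-1, (16|43)=+1; (−1)^{2·3·21}·(-1)^3·(+1)^2 = -1.
v=41: a=41^1·(≡18), b=41^2·(≡37) mod 41; (18|41)=+1, (37|41)=+1; (−1)^{1·2·20}·(+1)^2·(+1)^1 = +1.
v=29: a=29^1·(≡7), b=29^1·(≡17) mod 29; (7|29)=+1, (17|29)=-1; (−1)^{1·1·14}·(+1)^1·(-1)^1 = -1.
v=5: a=5^2·(≡4), b=5^4·(≡4) mod 5; (4|5)=+1, (4|5)=+1; (−1)^{2·4·2}·(+1)^4·(+1)^2 = +1.
v=∞: 13079 > 0 and 27434 > 0  ⇒  (a,b)_∞ = +1.
(13079, 27434 / ℚ) ramifies at {29, 43}: a division algebra.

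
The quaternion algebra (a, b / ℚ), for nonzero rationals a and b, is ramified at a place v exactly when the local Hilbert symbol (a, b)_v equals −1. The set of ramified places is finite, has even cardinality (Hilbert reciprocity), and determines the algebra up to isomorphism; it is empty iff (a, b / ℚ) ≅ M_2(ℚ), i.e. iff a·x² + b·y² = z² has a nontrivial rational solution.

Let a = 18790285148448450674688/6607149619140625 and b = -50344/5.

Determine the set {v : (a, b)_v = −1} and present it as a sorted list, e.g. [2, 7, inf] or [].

Mod squares: a ≡ 17, b ≡ -62930. Check v ∈ {∞, 2, 3, 5, 7, 17, 19, 29, 31, 37}.
v=2: v_2(a)=32, v_2(b)=3; units ≡ 1, 7 (mod 8); ε·ε+αω+βω = 0·1+32·0+3·0 ≡ 0  ⇒  (a,b)_2 = +1.
v=3: a=3^2·(≡2), b=3^0·(≡1) mod 3; (2|3)=-1, (1|3)=+1; (−1)^{2·0·1}·(-1)^0·(+1)^2 = +1.
v=37: a=37^-4·(≡8), b=37^0·(≡10) mod 37; (8|37)=-1, (10|37)=+1; (−1)^{-4·0·18}·(-1)^0·(+1)^-4 = +1.
v=∞: 17 > 0 and -62930 < 0  ⇒  (a,b)_∞ = +1.
v=29: a=29^2·(≡18), b=29^1·(≡24) mod 29; (18|29)=-1, (24|29)=+1; (−1)^{2·1·14}·(-1)^1·(+1)^2 = -1.
v=5: a=5^-10·(≡3), b=5^-1·(≡1) mod 5; (3|5)=-1, (1|5)=+1; (−1)^{-10·-1·2}·(-1)^-1·(+1)^-10 = -1.
v=17: a=17^3·(≡4), b=17^0·(≡2) mod 17; (4|17)=+1, (2|17)=+1; (−1)^{3·0·8}·(+1)^0·(+1)^3 = +1.
v=31: a=31^0·(≡29), b=31^1·(≡10) mod 31; (29|31)=-1, (10|31)=+1; (−1)^{0·1·15}·(-1)^1·(+1)^0 = -1.
v=19: a=19^-2·(≡5), b=19^0·(≡5) mod 19; (5|19)=+1, (5|19)=+1; (−1)^{-2·0·9}·(+1)^0·(+1)^-2 = +1.
v=7: a=7^6·(≡3), b=7^1·(≡5) mod 7; (3|7)=-1, (5|7)=-1; (−1)^{6·1·3}·(-1)^1·(-1)^6 = -1.
(17, -62930 / ℚ) ramifies at {5, 7, 29, 31}: a division algebra.

[5, 7, 29, 31]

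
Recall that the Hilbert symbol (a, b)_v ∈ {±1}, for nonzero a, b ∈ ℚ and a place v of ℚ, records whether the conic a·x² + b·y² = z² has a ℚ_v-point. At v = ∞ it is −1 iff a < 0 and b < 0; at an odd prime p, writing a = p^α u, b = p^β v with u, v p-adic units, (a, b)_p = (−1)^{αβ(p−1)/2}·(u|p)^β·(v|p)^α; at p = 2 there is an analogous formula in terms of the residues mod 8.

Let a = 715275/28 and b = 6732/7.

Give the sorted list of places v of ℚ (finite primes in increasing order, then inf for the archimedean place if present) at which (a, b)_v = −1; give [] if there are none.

Mod squares: a ≡ 77, b ≡ 1309. Check v ∈ {∞, 2, 3, 5, 7, 11, 17}.
v=2: v_2(a)=-2, v_2(b)=2; units ≡ 5, 5 (mod 8); ε·ε+αω+βω = 0·0+-2·1+2·1 ≡ 0  ⇒  (a,b)_2 = +1.
v=17: a=17^2·(≡4), b=17^1·(≡8) mod 17; (4|17)=+1, (8|17)=+1; (−1)^{2·1·8}·(+1)^1·(+1)^2 = +1.
v=7: a=7^-1·(≡2), b=7^-1·(≡5) mod 7; (2|7)=+1, (5|7)=-1; (−1)^{-1·-1·3}·(+1)^-1·(-1)^-1 = +1.
v=11: a=11^1·(≡8), b=11^1·(≡1) mod 11; (8|11)=-1, (1|11)=+1; (−1)^{1·1·5}·(-1)^1·(+1)^1 = +1.
v=3: a=3^2·(≡2), b=3^2·(≡1) mod 3; (2|3)=-1, (1|3)=+1; (−1)^{2·2·1}·(-1)^2·(+1)^2 = +1.
v=5: a=5^2·(≡2), b=5^0·(≡1) mod 5; (2|5)=-1, (1|5)=+1; (−1)^{2·0·2}·(-1)^0·(+1)^2 = +1.
v=∞: 77 > 0 and 1309 > 0  ⇒  (a,b)_∞ = +1.
Ram(a, b) = ∅: the form 77·x² + 1309·y² − z² is isotropic over every ℚ_v, so by Hasse–Minkowski it is isotropic over ℚ.

[]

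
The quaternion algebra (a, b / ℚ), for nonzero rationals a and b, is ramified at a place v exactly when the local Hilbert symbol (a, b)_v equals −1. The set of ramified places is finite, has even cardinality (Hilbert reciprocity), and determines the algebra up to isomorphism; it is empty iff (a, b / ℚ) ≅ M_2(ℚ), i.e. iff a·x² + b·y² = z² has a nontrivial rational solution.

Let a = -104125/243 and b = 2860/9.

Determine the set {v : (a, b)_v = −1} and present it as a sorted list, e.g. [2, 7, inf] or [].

(a, b) ≡ (-255, 715) mod (ℚ^×)²; places V = {2, 3, 5, 7, 11, 13, 17, ∞}.
(a,b)_∞: sgn(-255)=−, sgn(715)=+, so +1.
(a,b)_17: α=1, u≡16; β=0, v≡8 (mod 17); (16|17)=+1, (8|17)=+1; sign (−1)^0·+1^0·+1^1 = +1.
(a,b)_5: α=3, u≡4; β=1, v≡3 (mod 5); (4|5)=+1, (3|5)=-1; sign (−1)^0·+1^1·-1^3 = -1.
(a,b)_11: α=0, u≡1; β=1, v≡2 (mod 11); (1|11)=+1, (2|11)=-1; sign (−1)^0·+1^1·-1^0 = +1.
(a,b)_7: α=2, u≡2; β=0, v≡2 (mod 7); (2|7)=+1, (2|7)=+1; sign (−1)^0·+1^0·+1^2 = +1.
(a,b)_2: α=0, β=2; u≡1, v≡3 (mod 8); ε(u)ε(v)=0·1, αω(v)=0·1, βω(u)=2·0; sum ≡ 0  ⇒  +1.
(a,b)_13: α=0, u≡2; β=1, v≡10 (mod 13); (2|13)=-1, (10|13)=+1; sign (−1)^0·-1^1·+1^0 = -1.
(a,b)_3: α=-5, u≡2; β=-2, v≡1 (mod 3); (2|3)=-1, (1|3)=+1; sign (−1)^0·-1^-2·+1^-5 = +1.
(-255, 715 / ℚ) ramifies at {5, 13}: a division algebra.

[5, 13]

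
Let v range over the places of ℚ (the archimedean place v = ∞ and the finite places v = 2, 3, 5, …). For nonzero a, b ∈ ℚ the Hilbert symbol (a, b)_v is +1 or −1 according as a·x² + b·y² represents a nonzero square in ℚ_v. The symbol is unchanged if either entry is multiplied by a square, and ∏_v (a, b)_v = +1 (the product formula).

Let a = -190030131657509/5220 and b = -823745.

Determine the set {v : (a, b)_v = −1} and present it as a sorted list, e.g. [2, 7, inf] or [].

(a, b) ≡ (-623645, -823745) mod (ℚ^×)²; places V = {2, 3, 5, 11, 13, 17, 19, 23, 29, 37, ∞}.
(a,b)_23: α=3, u≡8; β=1, v≡19 (mod 23); (8|23)=+1, (19|23)=-1; sign (−1)^1·+1^1·-1^3 = +1.
(a,b)_29: α=-1, u≡6; β=1, v≡15 (mod 29); (6|29)=+1, (15|29)=-1; sign (−1)^0·+1^1·-1^-1 = -1.
(a,b)_5: α=-1, u≡4; β=1, v≡1 (mod 5); (4|5)=+1, (1|5)=+1; sign (−1)^0·+1^1·+1^-1 = +1.
(a,b)_19: α=2, u≡16; β=1, v≡3 (mod 19); (16|19)=+1, (3|19)=-1; sign (−1)^0·+1^1·-1^2 = +1.
(a,b)_3: α=-2, u≡1; β=0, v≡1 (mod 3); (1|3)=+1, (1|3)=+1; sign (−1)^0·+1^0·+1^-2 = +1.
(a,b)_11: α=1, u≡7; β=0, v≡1 (mod 11); (7|11)=-1, (1|11)=+1; sign (−1)^0·-1^0·+1^1 = +1.
(a,b)_17: α=1, u≡9; β=0, v≡7 (mod 17); (9|17)=+1, (7|17)=-1; sign (−1)^0·+1^0·-1^1 = -1.
(a,b)_∞: sgn(-623645)=−, sgn(-823745)=−, so -1.
(a,b)_13: α=2, u≡10; β=1, v≡10 (mod 13); (10|13)=+1, (10|13)=+1; sign (−1)^0·+1^1·+1^2 = +1.
(a,b)_2: α=-2, β=0; u≡3, v≡7 (mod 8); ε(u)ε(v)=1·1, αω(v)=-2·0, βω(u)=0·1; sum ≡ 1  ⇒  -1.
(a,b)_37: α=2, u≡21; β=0, v≡23 (mod 37); (21|37)=+1, (23|37)=-1; sign (−1)^0·+1^0·-1^2 = +1.
Ram(-623645, -823745) = {2, 17, 29, ∞}; no ℚ_2-point on the conic.

[2, 17, 29, inf]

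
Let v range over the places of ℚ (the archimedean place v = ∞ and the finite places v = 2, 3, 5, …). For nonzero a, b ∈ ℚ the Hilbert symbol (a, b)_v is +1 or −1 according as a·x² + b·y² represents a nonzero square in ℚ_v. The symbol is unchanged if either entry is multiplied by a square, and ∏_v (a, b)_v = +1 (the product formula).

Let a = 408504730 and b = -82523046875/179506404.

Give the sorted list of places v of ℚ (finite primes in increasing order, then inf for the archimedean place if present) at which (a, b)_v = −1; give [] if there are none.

Mod squares: a ≡ 408504730, b ≡ -731. Check v ∈ {∞, 2, 3, 5, 7, 11, 17, 29, 41, 43, 47}.
v=11: a=11^0·(≡7), b=11^-2·(≡8) mod 11; (7|11)=-1, (8|11)=-1; (−1)^{0·-2·5}·(-1)^-2·(-1)^0 = +1.
v=2: v_2(a)=1, v_2(b)=-2; units ≡ 5, 5 (mod 8); ε·ε+αω+βω = 0·0+1·1+-2·1 ≡ 1  ⇒  (a,b)_2 = -1.
v=∞: 408504730 > 0 and -731 < 0  ⇒  (a,b)_∞ = +1.
v=47: a=47^1·(≡21), b=47^0·(≡21) mod 47; (21|47)=+1, (21|47)=+1; (−1)^{1·0·23}·(+1)^0·(+1)^1 = +1.
v=7: a=7^0·(≡4), b=7^-2·(≡2) mod 7; (4|7)=+1, (2|7)=+1; (−1)^{0·-2·3}·(+1)^-2·(+1)^0 = +1.
v=17: a=17^1·(≡3), b=17^3·(≡15) mod 17; (3|17)=-1, (15|17)=+1; (−1)^{1·3·8}·(-1)^3·(+1)^1 = -1.
v=3: a=3^0·(≡1), b=3^-2·(≡1) mod 3; (1|3)=+1, (1|3)=+1; (−1)^{0·-2·1}·(+1)^-2·(+1)^0 = +1.
v=43: a=43^1·(≡34), b=43^1·(≡5) mod 43; (34|43)=-1, (5|43)=-1; (−1)^{1·1·21}·(-1)^1·(-1)^1 = -1.
v=29: a=29^1·(≡26), b=29^-2·(≡7) mod 29; (26|29)=-1, (7|29)=+1; (−1)^{1·-2·14}·(-1)^-2·(+1)^1 = +1.
v=5: a=5^1·(≡1), b=5^8·(≡4) mod 5; (1|5)=+1, (4|5)=+1; (−1)^{1·8·2}·(+1)^8·(+1)^1 = +1.
v=41: a=41^1·(≡38), b=41^0·(≡35) mod 41; (38|41)=-1, (35|41)=-1; (−1)^{1·0·20}·(-1)^0·(-1)^1 = -1.
|Ram(408504730, -731)| = 4, even; anisotropic at {2, 17, 41, 43}.

[2, 17, 41, 43]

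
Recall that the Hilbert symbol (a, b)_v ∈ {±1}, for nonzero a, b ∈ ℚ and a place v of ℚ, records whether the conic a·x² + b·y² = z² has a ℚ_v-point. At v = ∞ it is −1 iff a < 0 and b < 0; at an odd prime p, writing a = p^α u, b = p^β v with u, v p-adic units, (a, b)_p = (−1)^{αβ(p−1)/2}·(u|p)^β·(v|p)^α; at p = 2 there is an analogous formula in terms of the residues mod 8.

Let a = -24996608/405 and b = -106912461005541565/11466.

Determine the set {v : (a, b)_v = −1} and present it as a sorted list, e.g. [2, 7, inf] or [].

Mod squares: a ≡ -488215, b ≡ -953810. Check v ∈ {∞, 2, 3, 5, 7, 11, 13, 23, 29, 37, 43}.
v=13: a=13^1·(≡7), b=13^-1·(≡5) mod 13; (7|13)=-1, (5|13)=-1; (−1)^{1·-1·6}·(-1)^-1·(-1)^1 = +1.
v=3: a=3^-4·(≡2), b=3^-2·(≡1) mod 3; (2|3)=-1, (1|3)=+1; (−1)^{-4·-2·1}·(-1)^-2·(+1)^-4 = +1.
v=23: a=23^0·(≡18), b=23^1·(≡15) mod 23; (18|23)=+1, (15|23)=-1; (−1)^{0·1·11}·(+1)^1·(-1)^0 = +1.
v=5: a=5^-1·(≡2), b=5^1·(≡2) mod 5; (2|5)=-1, (2|5)=-1; (−1)^{-1·1·2}·(-1)^1·(-1)^-1 = +1.
v=7: a=7^1·(≡6), b=7^-2·(≡6) mod 7; (6|7)=-1, (6|7)=-1; (−1)^{1·-2·3}·(-1)^-2·(-1)^1 = -1.
v=37: a=37^1·(≡19), b=37^4·(≡8) mod 37; (19|37)=-1, (8|37)=-1; (−1)^{1·4·18}·(-1)^4·(-1)^1 = -1.
v=29: a=29^1·(≡14), b=29^3·(≡9) mod 29; (14|29)=-1, (9|29)=+1; (−1)^{1·3·14}·(-1)^3·(+1)^1 = -1.
v=43: a=43^0·(≡18), b=43^2·(≡6) mod 43; (18|43)=-1, (6|43)=+1; (−1)^{0·2·21}·(-1)^2·(+1)^0 = +1.
v=2: v_2(a)=8, v_2(b)=-1; units ≡ 1, 7 (mod 8); ε·ε+αω+βω = 0·1+8·0+-1·0 ≡ 0  ⇒  (a,b)_2 = +1.
v=11: a=11^0·(≡5), b=11^1·(≡9) mod 11; (5|11)=+1, (9|11)=+1; (−1)^{0·1·5}·(+1)^1·(+1)^0 = +1.
v=∞: -488215 < 0 and -953810 < 0  ⇒  (a,b)_∞ = -1.
Ram(-488215, -953810) = {7, 29, 37, ∞}; no ℚ_7-point on the conic.

[7, 29, 37, inf]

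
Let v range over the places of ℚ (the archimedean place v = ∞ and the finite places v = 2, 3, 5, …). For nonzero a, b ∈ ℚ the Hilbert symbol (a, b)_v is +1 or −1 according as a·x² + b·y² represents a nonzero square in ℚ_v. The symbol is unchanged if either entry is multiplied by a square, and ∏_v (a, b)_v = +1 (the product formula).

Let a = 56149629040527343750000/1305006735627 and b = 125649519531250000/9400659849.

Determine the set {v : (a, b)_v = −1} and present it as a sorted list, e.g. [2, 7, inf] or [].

[5, 11]

Mod squares: a ≡ 165, b ≡ 13. Check v ∈ {∞, 2, 3, 5, 7, 11, 13, 19, 29}.
v=11: a=11^5·(≡9), b=11^4·(≡6) mod 11; (9|11)=+1, (6|11)=-1; (−1)^{5·4·5}·(+1)^4·(-1)^5 = -1.
v=19: a=19^-4·(≡15), b=19^-2·(≡2) mod 19; (15|19)=-1, (2|19)=-1; (−1)^{-4·-2·9}·(-1)^-2·(-1)^-4 = +1.
v=3: a=3^-5·(≡1), b=3^-12·(≡1) mod 3; (1|3)=+1, (1|3)=+1; (−1)^{-5·-12·1}·(+1)^-12·(+1)^-5 = +1.
v=7: a=7^-2·(≡4), b=7^-2·(≡5) mod 7; (4|7)=+1, (5|7)=-1; (−1)^{-2·-2·3}·(+1)^-2·(-1)^-2 = +1.
v=5: a=5^17·(≡3), b=5^12·(≡3) mod 5; (3|5)=-1, (3|5)=-1; (−1)^{17·12·2}·(-1)^12·(-1)^17 = -1.
v=29: a=29^-2·(≡28), b=29^0·(≡7) mod 29; (28|29)=+1, (7|29)=+1; (−1)^{-2·0·14}·(+1)^0·(+1)^-2 = +1.
v=2: v_2(a)=4, v_2(b)=4; units ≡ 5, 5 (mod 8); ε·ε+αω+βω = 0·0+4·1+4·1 ≡ 0  ⇒  (a,b)_2 = +1.
v=13: a=13^4·(≡4), b=13^3·(≡1) mod 13; (4|13)=+1, (1|13)=+1; (−1)^{4·3·6}·(+1)^3·(+1)^4 = +1.
v=∞: 165 > 0 and 13 > 0  ⇒  (a,b)_∞ = +1.
|Ram(165, 13)| = 2, even; anisotropic at {5, 11}.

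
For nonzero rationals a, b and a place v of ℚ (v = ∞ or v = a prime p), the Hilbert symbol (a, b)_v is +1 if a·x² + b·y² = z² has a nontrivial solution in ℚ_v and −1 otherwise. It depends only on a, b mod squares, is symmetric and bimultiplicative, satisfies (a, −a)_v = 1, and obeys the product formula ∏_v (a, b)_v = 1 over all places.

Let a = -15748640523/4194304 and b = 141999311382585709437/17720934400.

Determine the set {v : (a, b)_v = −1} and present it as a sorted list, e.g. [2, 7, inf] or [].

(a, b) ≡ (-187, 74613) mod (ℚ^×)²; places V = {2, 3, 5, 7, 11, 13, 17, 19, 23, ∞}.
(a,b)_17: α=1, u≡12; β=3, v≡5 (mod 17); (12|17)=-1, (5|17)=-1; sign (−1)^0·-1^3·-1^1 = +1.
(a,b)_3: α=2, u≡2; β=5, v≡1 (mod 3); (2|3)=-1, (1|3)=+1; sign (−1)^0·-1^5·+1^2 = -1.
(a,b)_2: α=-22, β=-22; u≡5, v≡5 (mod 8); ε(u)ε(v)=0·0, αω(v)=-22·1, βω(u)=-22·1; sum ≡ 0  ⇒  +1.
(a,b)_11: α=1, u≡3; β=3, v≡8 (mod 11); (3|11)=+1, (8|11)=-1; sign (−1)^1·+1^3·-1^1 = +1.
(a,b)_7: α=2, u≡4; β=5, v≡6 (mod 7); (4|7)=+1, (6|7)=-1; sign (−1)^0·+1^5·-1^2 = +1.
(a,b)_5: α=0, u≡3; β=-2, v≡2 (mod 5); (3|5)=-1, (2|5)=-1; sign (−1)^0·-1^-2·-1^0 = +1.
(a,b)_13: α=0, u≡6; β=-2, v≡7 (mod 13); (6|13)=-1, (7|13)=-1; sign (−1)^0·-1^-2·-1^0 = +1.
(a,b)_∞: sgn(-187)=−, sgn(74613)=+, so +1.
(a,b)_19: α=2, u≡12; β=1, v≡12 (mod 19); (12|19)=-1, (12|19)=-1; sign (−1)^0·-1^1·-1^2 = -1.
(a,b)_23: α=2, u≡15; β=4, v≡9 (mod 23); (15|23)=-1, (9|23)=+1; sign (−1)^0·-1^4·+1^2 = +1.
(-187, 74613 / ℚ) ramifies at {3, 19}: a division algebra.

[3, 19]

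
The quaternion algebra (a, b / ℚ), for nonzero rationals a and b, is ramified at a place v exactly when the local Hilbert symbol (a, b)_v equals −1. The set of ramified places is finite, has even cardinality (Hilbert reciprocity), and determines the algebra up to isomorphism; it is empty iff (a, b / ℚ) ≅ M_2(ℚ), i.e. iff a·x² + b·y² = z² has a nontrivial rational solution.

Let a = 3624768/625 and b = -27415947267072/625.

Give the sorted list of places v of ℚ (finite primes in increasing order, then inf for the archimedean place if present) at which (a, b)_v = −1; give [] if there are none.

[3, 17, 23, 29]

Mod squares: a ≡ 6293, b ≡ -3095547. Check v ∈ {∞, 2, 3, 5, 7, 13, 17, 23, 29, 31}.
v=17: a=17^0·(≡10), b=17^1·(≡1) mod 17; (10|17)=-1, (1|17)=+1; (−1)^{0·1·8}·(-1)^1·(+1)^0 = -1.
v=7: a=7^1·(≡3), b=7^1·(≡2) mod 7; (3|7)=-1, (2|7)=+1; (−1)^{1·1·3}·(-1)^1·(+1)^1 = +1.
v=13: a=13^0·(≡4), b=13^1·(≡2) mod 13; (4|13)=+1, (2|13)=-1; (−1)^{0·1·6}·(+1)^1·(-1)^0 = +1.
v=29: a=29^1·(≡11), b=29^1·(≡20) mod 29; (11|29)=-1, (20|29)=+1; (−1)^{1·1·14}·(-1)^1·(+1)^1 = -1.
v=∞: 6293 > 0 and -3095547 < 0  ⇒  (a,b)_∞ = +1.
v=2: v_2(a)=6, v_2(b)=10; units ≡ 5, 5 (mod 8); ε·ε+αω+βω = 0·0+6·1+10·1 ≡ 0  ⇒  (a,b)_2 = +1.
v=3: a=3^2·(≡2), b=3^3·(≡1) mod 3; (2|3)=-1, (1|3)=+1; (−1)^{2·3·1}·(-1)^3·(+1)^2 = -1.
v=5: a=5^-4·(≡3), b=5^-4·(≡3) mod 5; (3|5)=-1, (3|5)=-1; (−1)^{-4·-4·2}·(-1)^-4·(-1)^-4 = +1.
v=31: a=31^1·(≡24), b=31^2·(≡5) mod 31; (24|31)=-1, (5|31)=+1; (−1)^{1·2·15}·(-1)^2·(+1)^1 = +1.
v=23: a=23^0·(≡15), b=23^1·(≡21) mod 23; (15|23)=-1, (21|23)=-1; (−1)^{0·1·11}·(-1)^1·(-1)^0 = -1.
Ram(6293, -3095547) = {3, 17, 23, 29}; no ℚ_3-point on the conic.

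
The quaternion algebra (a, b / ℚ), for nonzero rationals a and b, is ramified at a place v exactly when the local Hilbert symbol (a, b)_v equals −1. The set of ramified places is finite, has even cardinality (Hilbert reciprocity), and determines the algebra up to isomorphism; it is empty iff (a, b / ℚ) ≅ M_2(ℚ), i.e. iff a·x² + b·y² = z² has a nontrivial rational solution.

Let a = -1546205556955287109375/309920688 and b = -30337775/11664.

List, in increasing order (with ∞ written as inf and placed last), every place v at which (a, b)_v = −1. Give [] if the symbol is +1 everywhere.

[17, 19, 37, inf]

(a, b) ≡ (-2330445, -4199) mod (ℚ^×)²; places V = {2, 3, 5, 7, 11, 13, 17, 19, 37, ∞}.
(a,b)_5: α=9, u≡1; β=2, v≡1 (mod 5); (1|5)=+1, (1|5)=+1; sign (−1)^0·+1^2·+1^9 = +1.
(a,b)_17: α=5, u≡6; β=3, v≡15 (mod 17); (6|17)=-1, (15|17)=+1; sign (−1)^0·-1^3·+1^5 = -1.
(a,b)_13: α=3, u≡6; β=1, v≡11 (mod 13); (6|13)=-1, (11|13)=-1; sign (−1)^0·-1^1·-1^3 = +1.
(a,b)_19: α=3, u≡5; β=1, v≡11 (mod 19); (5|19)=+1, (11|19)=+1; sign (−1)^1·+1^1·+1^3 = -1.
(a,b)_2: α=-4, β=-4; u≡3, v≡1 (mod 8); ε(u)ε(v)=1·0, αω(v)=-4·0, βω(u)=-4·1; sum ≡ 0  ⇒  +1.
(a,b)_∞: sgn(-2330445)=−, sgn(-4199)=−, so -1.
(a,b)_3: α=-3, u≡2; β=-6, v≡1 (mod 3); (2|3)=-1, (1|3)=+1; sign (−1)^0·-1^-6·+1^-3 = +1.
(a,b)_7: α=-2, u≡4; β=0, v≡4 (mod 7); (4|7)=+1, (4|7)=+1; sign (−1)^0·+1^0·+1^-2 = +1.
(a,b)_11: α=-4, u≡3; β=0, v≡4 (mod 11); (3|11)=+1, (4|11)=+1; sign (−1)^0·+1^0·+1^-4 = +1.
(a,b)_37: α=1, u≡10; β=0, v≡17 (mod 37); (10|37)=+1, (17|37)=-1; sign (−1)^0·+1^0·-1^1 = -1.
(-2330445, -4199 / ℚ) ramifies at {17, 19, 37, ∞}: a division algebra.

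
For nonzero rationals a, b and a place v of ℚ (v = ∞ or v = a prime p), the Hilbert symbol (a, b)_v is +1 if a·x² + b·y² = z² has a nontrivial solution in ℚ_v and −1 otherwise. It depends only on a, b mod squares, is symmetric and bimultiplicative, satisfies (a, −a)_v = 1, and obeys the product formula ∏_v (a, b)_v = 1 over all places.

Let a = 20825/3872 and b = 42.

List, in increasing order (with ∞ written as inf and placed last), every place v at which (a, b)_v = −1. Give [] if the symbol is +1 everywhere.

[2, 7]

(a, b) ≡ (34, 42) mod (ℚ^×)²; places V = {2, 3, 5, 7, 11, 17, ∞}.
(a,b)_∞: sgn(34)=+, sgn(42)=+, so +1.
(a,b)_5: α=2, u≡4; β=0, v≡2 (mod 5); (4|5)=+1, (2|5)=-1; sign (−1)^0·+1^0·-1^2 = +1.
(a,b)_17: α=1, u≡4; β=0, v≡8 (mod 17); (4|17)=+1, (8|17)=+1; sign (−1)^0·+1^0·+1^1 = +1.
(a,b)_11: α=-2, u≡9; β=0, v≡9 (mod 11); (9|11)=+1, (9|11)=+1; sign (−1)^0·+1^0·+1^-2 = +1.
(a,b)_3: α=0, u≡1; β=1, v≡2 (mod 3); (1|3)=+1, (2|3)=-1; sign (−1)^0·+1^1·-1^0 = +1.
(a,b)_7: α=2, u≡5; β=1, v≡6 (mod 7); (5|7)=-1, (6|7)=-1; sign (−1)^0·-1^1·-1^2 = -1.
(a,b)_2: α=-5, β=1; u≡1, v≡5 (mod 8); ε(u)ε(v)=0·0, αω(v)=-5·1, βω(u)=1·0; sum ≡ 1  ⇒  -1.
(34, 42 / ℚ) ramifies at {2, 7}: a division algebra.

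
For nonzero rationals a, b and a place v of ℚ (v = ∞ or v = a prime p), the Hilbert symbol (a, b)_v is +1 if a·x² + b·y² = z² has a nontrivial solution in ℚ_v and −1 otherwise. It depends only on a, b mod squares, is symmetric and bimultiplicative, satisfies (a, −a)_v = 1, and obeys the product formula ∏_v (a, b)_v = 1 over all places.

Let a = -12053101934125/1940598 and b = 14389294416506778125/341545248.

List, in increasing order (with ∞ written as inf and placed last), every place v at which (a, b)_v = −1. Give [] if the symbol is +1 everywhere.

[2, 5, 11, 17]

(a, b) ≡ (-1870, 10) mod (ℚ^×)²; places V = {2, 3, 5, 7, 11, 17, 29, 53, ∞}.
(a,b)_∞: sgn(-1870)=−, sgn(10)=+, so +1.
(a,b)_7: α=4, u≡3; β=4, v≡5 (mod 7); (3|7)=-1, (5|7)=-1; sign (−1)^0·-1^4·-1^4 = +1.
(a,b)_5: α=3, u≡4; β=5, v≡3 (mod 5); (4|5)=+1, (3|5)=-1; sign (−1)^0·+1^5·-1^3 = -1.
(a,b)_3: α=-6, u≡2; β=-6, v≡1 (mod 3); (2|3)=-1, (1|3)=+1; sign (−1)^0·-1^-6·+1^-6 = +1.
(a,b)_29: α=2, u≡8; β=2, v≡14 (mod 29); (8|29)=-1, (14|29)=-1; sign (−1)^0·-1^2·-1^2 = +1.
(a,b)_17: α=1, u≡1; β=2, v≡6 (mod 17); (1|17)=+1, (6|17)=-1; sign (−1)^0·+1^2·-1^1 = -1.
(a,b)_53: α=2, u≡10; β=4, v≡15 (mod 53); (10|53)=+1, (15|53)=+1; sign (−1)^0·+1^4·+1^2 = +1.
(a,b)_11: α=-3, u≡2; β=-4, v≡2 (mod 11); (2|11)=-1, (2|11)=-1; sign (−1)^0·-1^-4·-1^-3 = -1.
(a,b)_2: α=-1, β=-5; u≡1, v≡5 (mod 8); ε(u)ε(v)=0·0, αω(v)=-1·1, βω(u)=-5·0; sum ≡ 1  ⇒  -1.
|Ram(-1870, 10)| = 4, even; anisotropic at {2, 5, 11, 17}.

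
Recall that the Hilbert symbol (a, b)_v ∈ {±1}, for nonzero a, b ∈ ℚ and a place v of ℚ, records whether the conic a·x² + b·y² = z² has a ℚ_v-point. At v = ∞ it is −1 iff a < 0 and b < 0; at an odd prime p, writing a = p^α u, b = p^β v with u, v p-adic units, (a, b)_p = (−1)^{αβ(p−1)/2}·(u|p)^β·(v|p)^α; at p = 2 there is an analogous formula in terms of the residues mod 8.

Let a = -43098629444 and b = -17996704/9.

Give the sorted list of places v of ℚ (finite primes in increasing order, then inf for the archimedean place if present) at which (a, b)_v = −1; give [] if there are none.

Mod squares: a ≡ -41, b ≡ -1124794. Check v ∈ {∞, 2, 3, 11, 13, 29, 41, 43}.
v=41: a=41^1·(≡1), b=41^1·(≡23) mod 41; (1|41)=+1, (23|41)=+1; (−1)^{1·1·20}·(+1)^1·(+1)^1 = +1.
v=43: a=43^2·(≡26), b=43^1·(≡42) mod 43; (26|43)=-1, (42|43)=-1; (−1)^{2·1·21}·(-1)^1·(-1)^2 = -1.
v=∞: -41 < 0 and -1124794 < 0  ⇒  (a,b)_∞ = -1.
v=3: a=3^0·(≡1), b=3^-2·(≡2) mod 3; (1|3)=+1, (2|3)=-1; (−1)^{0·-2·1}·(+1)^-2·(-1)^0 = +1.
v=11: a=11^0·(≡9), b=11^1·(≡6) mod 11; (9|11)=+1, (6|11)=-1; (−1)^{0·1·5}·(+1)^1·(-1)^0 = +1.
v=13: a=13^2·(≡5), b=13^0·(≡6) mod 13; (5|13)=-1, (6|13)=-1; (−1)^{2·0·6}·(-1)^0·(-1)^2 = +1.
v=29: a=29^2·(≡2), b=29^1·(≡22) mod 29; (2|29)=-1, (22|29)=+1; (−1)^{2·1·14}·(-1)^1·(+1)^2 = -1.
v=2: v_2(a)=2, v_2(b)=5; units ≡ 7, 3 (mod 8); ε·ε+αω+βω = 1·1+2·1+5·0 ≡ 1  ⇒  (a,b)_2 = -1.
(-41, -1124794 / ℚ) ramifies at {2, 29, 43, ∞}: a division algebra.

[2, 29, 43, inf]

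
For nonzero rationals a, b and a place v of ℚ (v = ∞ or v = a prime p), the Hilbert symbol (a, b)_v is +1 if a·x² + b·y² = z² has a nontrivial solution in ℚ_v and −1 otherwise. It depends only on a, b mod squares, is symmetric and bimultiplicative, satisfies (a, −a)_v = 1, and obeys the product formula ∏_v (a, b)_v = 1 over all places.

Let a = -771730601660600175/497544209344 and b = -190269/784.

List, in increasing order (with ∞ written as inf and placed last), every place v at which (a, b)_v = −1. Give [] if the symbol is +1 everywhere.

(a, b) ≡ (-34017, -29) mod (ℚ^×)²; places V = {2, 3, 5, 7, 11, 13, 17, 23, 29, ∞}.
(a,b)_7: α=-6, u≡6; β=-2, v≡6 (mod 7); (6|7)=-1, (6|7)=-1; sign (−1)^0·-1^-2·-1^-6 = +1.
(a,b)_13: α=-2, u≡4; β=0, v≡3 (mod 13); (4|13)=+1, (3|13)=+1; sign (−1)^0·+1^0·+1^-2 = +1.
(a,b)_5: α=2, u≡2; β=0, v≡4 (mod 5); (2|5)=-1, (4|5)=+1; sign (−1)^0·-1^0·+1^2 = +1.
(a,b)_2: α=-6, β=-4; u≡7, v≡3 (mod 8); ε(u)ε(v)=1·1, αω(v)=-6·1, βω(u)=-4·0; sum ≡ 1  ⇒  -1.
(a,b)_3: α=21, u≡1; β=8, v≡1 (mod 3); (1|3)=+1, (1|3)=+1; sign (−1)^0·+1^8·+1^21 = +1.
(a,b)_∞: sgn(-34017)=−, sgn(-29)=−, so -1.
(a,b)_17: α=-1, u≡6; β=0, v≡6 (mod 17); (6|17)=-1, (6|17)=-1; sign (−1)^0·-1^0·-1^-1 = -1.
(a,b)_23: α=-1, u≡6; β=0, v≡5 (mod 23); (6|23)=+1, (5|23)=-1; sign (−1)^0·+1^0·-1^-1 = -1.
(a,b)_11: α=2, u≡8; β=0, v≡3 (mod 11); (8|11)=-1, (3|11)=+1; sign (−1)^0·-1^0·+1^2 = +1.
(a,b)_29: α=3, u≡4; β=1, v≡22 (mod 29); (4|29)=+1, (22|29)=+1; sign (−1)^0·+1^1·+1^3 = +1.
(-34017, -29 / ℚ) ramifies at {2, 17, 23, ∞}: a division algebra.

[2, 17, 23, inf]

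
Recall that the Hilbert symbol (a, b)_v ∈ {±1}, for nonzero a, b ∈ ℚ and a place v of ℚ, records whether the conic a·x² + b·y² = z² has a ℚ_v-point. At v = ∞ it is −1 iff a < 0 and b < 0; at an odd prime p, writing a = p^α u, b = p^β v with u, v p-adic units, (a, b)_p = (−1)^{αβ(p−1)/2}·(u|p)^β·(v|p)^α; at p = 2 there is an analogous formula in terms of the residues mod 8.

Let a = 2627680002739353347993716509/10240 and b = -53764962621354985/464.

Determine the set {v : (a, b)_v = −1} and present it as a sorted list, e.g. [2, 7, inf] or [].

[2, 7]

(a, b) ≡ (28210, -303485) mod (ℚ^×)²; places V = {2, 3, 5, 7, 11, 13, 17, 23, 29, 31, ∞}.
(a,b)_23: α=4, u≡18; β=3, v≡22 (mod 23); (18|23)=+1, (22|23)=-1; sign (−1)^0·+1^3·-1^4 = +1.
(a,b)_11: α=6, u≡7; β=2, v≡5 (mod 11); (7|11)=-1, (5|11)=+1; sign (−1)^0·-1^2·+1^6 = +1.
(a,b)_3: α=4, u≡1; β=0, v≡1 (mod 3); (1|3)=+1, (1|3)=+1; sign (−1)^0·+1^0·+1^4 = +1.
(a,b)_13: α=1, u≡9; β=1, v≡3 (mod 13); (9|13)=+1, (3|13)=+1; sign (−1)^0·+1^1·+1^1 = +1.
(a,b)_7: α=1, u≡6; β=1, v≡5 (mod 7); (6|7)=-1, (5|7)=-1; sign (−1)^1·-1^1·-1^1 = -1.
(a,b)_∞: sgn(28210)=+, sgn(-303485)=−, so +1.
(a,b)_29: α=0, u≡7; β=-1, v≡6 (mod 29); (7|29)=+1, (6|29)=+1; sign (−1)^0·+1^-1·+1^0 = +1.
(a,b)_31: α=3, u≡22; β=2, v≡19 (mod 31); (22|31)=-1, (19|31)=+1; sign (−1)^0·-1^2·+1^3 = +1.
(a,b)_5: α=-1, u≡3; β=1, v≡2 (mod 5); (3|5)=-1, (2|5)=-1; sign (−1)^0·-1^1·-1^-1 = +1.
(a,b)_2: α=-11, β=-4; u≡1, v≡3 (mod 8); ε(u)ε(v)=0·1, αω(v)=-11·1, βω(u)=-4·0; sum ≡ 1  ⇒  -1.
(a,b)_17: α=6, u≡5; β=4, v≡13 (mod 17); (5|17)=-1, (13|17)=+1; sign (−1)^0·-1^4·+1^6 = +1.
Ram(28210, -303485) = {2, 7}; no ℚ_2-point on the conic.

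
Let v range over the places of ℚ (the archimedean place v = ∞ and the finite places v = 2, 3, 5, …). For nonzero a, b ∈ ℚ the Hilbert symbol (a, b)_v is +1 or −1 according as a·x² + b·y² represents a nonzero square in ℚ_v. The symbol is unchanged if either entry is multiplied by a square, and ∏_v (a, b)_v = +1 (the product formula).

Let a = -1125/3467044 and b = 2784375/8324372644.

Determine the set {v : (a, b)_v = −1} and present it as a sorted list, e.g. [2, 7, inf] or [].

[2, 11]

(a, b) ≡ (-5, 55) mod (ℚ^×)²; places V = {2, 3, 5, 7, 11, 19, ∞}.
(a,b)_2: α=-2, β=-2; u≡3, v≡7 (mod 8); ε(u)ε(v)=1·1, αω(v)=-2·0, βω(u)=-2·1; sum ≡ 1  ⇒  -1.
(a,b)_7: α=-4, u≡1; β=-8, v≡3 (mod 7); (1|7)=+1, (3|7)=-1; sign (−1)^0·+1^-8·-1^-4 = +1.
(a,b)_19: α=-2, u≡8; β=-2, v≡16 (mod 19); (8|19)=-1, (16|19)=+1; sign (−1)^0·-1^-2·+1^-2 = +1.
(a,b)_3: α=2, u≡1; β=4, v≡1 (mod 3); (1|3)=+1, (1|3)=+1; sign (−1)^0·+1^4·+1^2 = +1.
(a,b)_∞: sgn(-5)=−, sgn(55)=+, so +1.
(a,b)_11: α=0, u≡7; β=1, v≡3 (mod 11); (7|11)=-1, (3|11)=+1; sign (−1)^0·-1^1·+1^0 = -1.
(a,b)_5: α=3, u≡4; β=5, v≡4 (mod 5); (4|5)=+1, (4|5)=+1; sign (−1)^0·+1^5·+1^3 = +1.
|Ram(-5, 55)| = 2, even; anisotropic at {2, 11}.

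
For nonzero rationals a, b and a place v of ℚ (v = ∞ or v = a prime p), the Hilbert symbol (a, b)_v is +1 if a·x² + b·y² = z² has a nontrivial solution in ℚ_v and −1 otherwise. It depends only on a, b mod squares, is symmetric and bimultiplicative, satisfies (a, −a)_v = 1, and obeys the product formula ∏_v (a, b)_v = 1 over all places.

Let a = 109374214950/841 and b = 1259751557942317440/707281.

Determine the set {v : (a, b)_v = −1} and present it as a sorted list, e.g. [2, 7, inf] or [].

(a, b) ≡ (102102, 24310) mod (ℚ^×)²; places V = {2, 3, 5, 7, 11, 13, 17, 23, 29, ∞}.
(a,b)_11: α=1, u≡4; β=1, v≡7 (mod 11); (4|11)=+1, (7|11)=-1; sign (−1)^1·+1^1·-1^1 = +1.
(a,b)_23: α=2, u≡11; β=4, v≡15 (mod 23); (11|23)=-1, (15|23)=-1; sign (−1)^0·-1^4·-1^2 = +1.
(a,b)_3: α=5, u≡2; β=10, v≡1 (mod 3); (2|3)=-1, (1|3)=+1; sign (−1)^0·-1^10·+1^5 = +1.
(a,b)_∞: sgn(102102)=+, sgn(24310)=+, so +1.
(a,b)_5: α=2, u≡3; β=1, v≡3 (mod 5); (3|5)=-1, (3|5)=-1; sign (−1)^0·-1^1·-1^2 = -1.
(a,b)_2: α=1, β=7; u≡3, v≡3 (mod 8); ε(u)ε(v)=1·1, αω(v)=1·1, βω(u)=7·1; sum ≡ 1  ⇒  -1.
(a,b)_13: α=1, u≡7; β=1, v≡8 (mod 13); (7|13)=-1, (8|13)=-1; sign (−1)^0·-1^1·-1^1 = +1.
(a,b)_29: α=-2, u≡13; β=-4, v≡10 (mod 29); (13|29)=+1, (10|29)=-1; sign (−1)^0·+1^-4·-1^-2 = +1.
(a,b)_7: α=1, u≡5; β=2, v≡6 (mod 7); (5|7)=-1, (6|7)=-1; sign (−1)^0·-1^2·-1^1 = -1.
(a,b)_17: α=1, u≡11; β=1, v≡8 (mod 17); (11|17)=-1, (8|17)=+1; sign (−1)^0·-1^1·+1^1 = -1.
|Ram(102102, 24310)| = 4, even; anisotropic at {2, 5, 7, 17}.

[2, 5, 7, 17]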